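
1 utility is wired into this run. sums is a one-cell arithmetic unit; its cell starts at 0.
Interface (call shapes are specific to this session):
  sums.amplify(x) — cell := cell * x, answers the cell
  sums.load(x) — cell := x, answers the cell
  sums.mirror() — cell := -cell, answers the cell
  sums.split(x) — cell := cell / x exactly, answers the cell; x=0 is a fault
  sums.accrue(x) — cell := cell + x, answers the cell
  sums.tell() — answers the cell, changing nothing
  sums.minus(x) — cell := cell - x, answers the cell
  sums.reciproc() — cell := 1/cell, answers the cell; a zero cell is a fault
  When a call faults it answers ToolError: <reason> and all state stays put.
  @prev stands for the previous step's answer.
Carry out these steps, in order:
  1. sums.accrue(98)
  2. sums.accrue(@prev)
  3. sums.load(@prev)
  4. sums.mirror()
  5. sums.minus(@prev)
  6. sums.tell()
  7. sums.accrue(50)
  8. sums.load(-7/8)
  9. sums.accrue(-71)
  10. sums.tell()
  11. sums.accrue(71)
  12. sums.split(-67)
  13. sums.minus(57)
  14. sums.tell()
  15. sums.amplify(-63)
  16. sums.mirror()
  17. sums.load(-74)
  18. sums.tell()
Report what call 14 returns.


Answer: -30545/536

Derivation:
→ accrue(98)
← 98
→ accrue(@prev)
← 196
→ load(@prev)
← 196
→ mirror()
← -196
→ minus(@prev)
← 0
→ tell()
← 0
→ accrue(50)
← 50
→ load(-7/8)
← -7/8
→ accrue(-71)
← -575/8
→ tell()
← -575/8
→ accrue(71)
← -7/8
→ split(-67)
← 7/536
→ minus(57)
← -30545/536
→ tell()
← -30545/536
→ amplify(-63)
← 1924335/536
→ mirror()
← -1924335/536
→ load(-74)
← -74
→ tell()
← -74


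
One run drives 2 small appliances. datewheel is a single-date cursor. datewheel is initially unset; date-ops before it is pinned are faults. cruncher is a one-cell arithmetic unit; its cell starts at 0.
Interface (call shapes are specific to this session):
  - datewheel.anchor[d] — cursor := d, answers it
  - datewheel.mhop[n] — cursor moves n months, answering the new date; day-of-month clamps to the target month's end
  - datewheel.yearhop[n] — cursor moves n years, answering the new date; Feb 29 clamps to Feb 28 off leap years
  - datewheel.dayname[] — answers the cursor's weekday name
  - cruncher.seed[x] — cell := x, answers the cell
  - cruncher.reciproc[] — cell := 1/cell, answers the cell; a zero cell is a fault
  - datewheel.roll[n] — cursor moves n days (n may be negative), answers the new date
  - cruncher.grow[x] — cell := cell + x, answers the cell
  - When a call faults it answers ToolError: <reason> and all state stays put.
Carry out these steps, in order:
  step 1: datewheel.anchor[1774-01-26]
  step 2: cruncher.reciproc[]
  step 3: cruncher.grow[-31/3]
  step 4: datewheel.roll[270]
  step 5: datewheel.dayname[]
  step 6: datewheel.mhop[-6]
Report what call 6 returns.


Answer: 1774-04-23

Derivation:
I invoke datewheel.anchor using d='1774-01-26', yielding 1774-01-26.
I invoke cruncher.reciproc, giving ToolError: reciprocal of zero.
Using cruncher.grow using x='-31/3', and get -31/3.
Using datewheel.roll using n='270', and see 1774-10-23.
I invoke datewheel.dayname, → Sunday.
Next I call datewheel.mhop using n='-6', yielding 1774-04-23.


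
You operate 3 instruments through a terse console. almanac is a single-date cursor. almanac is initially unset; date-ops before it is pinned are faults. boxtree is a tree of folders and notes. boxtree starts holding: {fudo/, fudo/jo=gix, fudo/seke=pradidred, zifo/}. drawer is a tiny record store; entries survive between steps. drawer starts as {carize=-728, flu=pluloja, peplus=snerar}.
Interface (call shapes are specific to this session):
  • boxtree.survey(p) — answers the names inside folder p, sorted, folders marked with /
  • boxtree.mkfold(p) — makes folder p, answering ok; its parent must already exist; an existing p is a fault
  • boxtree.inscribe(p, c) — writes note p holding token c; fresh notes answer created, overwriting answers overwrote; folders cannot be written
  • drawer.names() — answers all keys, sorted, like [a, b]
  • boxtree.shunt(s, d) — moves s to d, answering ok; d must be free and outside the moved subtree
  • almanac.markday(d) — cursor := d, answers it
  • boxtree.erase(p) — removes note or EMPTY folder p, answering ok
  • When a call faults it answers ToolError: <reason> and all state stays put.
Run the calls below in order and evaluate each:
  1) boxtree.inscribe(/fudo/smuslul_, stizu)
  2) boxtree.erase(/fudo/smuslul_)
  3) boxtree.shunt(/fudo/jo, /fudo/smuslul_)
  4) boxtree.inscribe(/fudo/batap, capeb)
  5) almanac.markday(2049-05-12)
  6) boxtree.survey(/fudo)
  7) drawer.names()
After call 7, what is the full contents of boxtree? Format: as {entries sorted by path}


Using boxtree.inscribe with p=/fudo/smuslul_, c=stizu, yielding created.
Then boxtree.erase with p=/fudo/smuslul_, yielding ok.
Using boxtree.shunt with s=/fudo/jo, d=/fudo/smuslul_, which returns ok.
I use boxtree.inscribe with p=/fudo/batap, c=capeb: created.
Calling almanac.markday with d=2049-05-12, which returns 2049-05-12.
I try boxtree.survey with p=/fudo, and get [batap, seke, smuslul_].
I call drawer.names: [carize, flu, peplus].

Answer: {fudo/, fudo/batap=capeb, fudo/seke=pradidred, fudo/smuslul_=gix, zifo/}


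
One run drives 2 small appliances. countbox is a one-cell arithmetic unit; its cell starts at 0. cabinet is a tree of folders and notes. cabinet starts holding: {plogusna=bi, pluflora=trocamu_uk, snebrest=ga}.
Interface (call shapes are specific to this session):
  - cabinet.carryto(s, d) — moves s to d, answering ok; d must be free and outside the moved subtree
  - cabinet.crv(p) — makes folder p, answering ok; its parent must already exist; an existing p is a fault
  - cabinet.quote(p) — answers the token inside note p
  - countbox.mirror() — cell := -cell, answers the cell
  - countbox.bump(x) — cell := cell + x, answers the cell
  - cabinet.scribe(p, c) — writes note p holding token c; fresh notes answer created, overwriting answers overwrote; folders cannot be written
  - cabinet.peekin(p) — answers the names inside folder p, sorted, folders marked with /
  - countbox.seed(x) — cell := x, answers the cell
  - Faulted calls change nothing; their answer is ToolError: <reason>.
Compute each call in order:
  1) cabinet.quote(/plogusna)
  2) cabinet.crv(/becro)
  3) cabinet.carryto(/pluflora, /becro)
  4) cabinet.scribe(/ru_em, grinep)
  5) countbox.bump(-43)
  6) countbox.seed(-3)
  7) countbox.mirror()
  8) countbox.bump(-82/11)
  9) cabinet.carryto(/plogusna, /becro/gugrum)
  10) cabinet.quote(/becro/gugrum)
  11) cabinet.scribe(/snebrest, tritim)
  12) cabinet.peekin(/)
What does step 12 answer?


Answer: [becro/, pluflora, ru_em, snebrest]

Derivation:
-> cabinet.quote(p→/plogusna)
<- bi
-> cabinet.crv(p→/becro)
<- ok
-> cabinet.carryto(s→/pluflora, d→/becro)
<- ToolError: exists
-> cabinet.scribe(p→/ru_em, c→grinep)
<- created
-> countbox.bump(x→-43)
<- -43
-> countbox.seed(x→-3)
<- -3
-> countbox.mirror()
<- 3
-> countbox.bump(x→-82/11)
<- -49/11
-> cabinet.carryto(s→/plogusna, d→/becro/gugrum)
<- ok
-> cabinet.quote(p→/becro/gugrum)
<- bi
-> cabinet.scribe(p→/snebrest, c→tritim)
<- overwrote
-> cabinet.peekin(p→/)
<- [becro/, pluflora, ru_em, snebrest]


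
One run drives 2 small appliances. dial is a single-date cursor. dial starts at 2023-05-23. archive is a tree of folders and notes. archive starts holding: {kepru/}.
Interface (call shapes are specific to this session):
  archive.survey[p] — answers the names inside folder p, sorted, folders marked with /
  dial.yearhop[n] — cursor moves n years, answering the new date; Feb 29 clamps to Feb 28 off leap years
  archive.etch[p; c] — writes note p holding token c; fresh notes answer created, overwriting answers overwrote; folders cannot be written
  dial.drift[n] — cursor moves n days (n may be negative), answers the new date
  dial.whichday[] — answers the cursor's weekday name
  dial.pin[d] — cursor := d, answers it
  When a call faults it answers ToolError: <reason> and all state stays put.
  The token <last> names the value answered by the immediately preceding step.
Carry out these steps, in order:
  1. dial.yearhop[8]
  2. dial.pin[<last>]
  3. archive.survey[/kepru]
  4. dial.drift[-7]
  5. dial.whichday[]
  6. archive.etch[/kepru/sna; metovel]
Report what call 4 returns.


Answer: 2031-05-16

Derivation:
Do: yearhop[n: 8]
See: 2031-05-23
Do: pin[d: <last>]
See: 2031-05-23
Do: survey[p: /kepru]
See: []
Do: drift[n: -7]
See: 2031-05-16
Do: whichday[]
See: Friday
Do: etch[p: /kepru/sna; c: metovel]
See: created


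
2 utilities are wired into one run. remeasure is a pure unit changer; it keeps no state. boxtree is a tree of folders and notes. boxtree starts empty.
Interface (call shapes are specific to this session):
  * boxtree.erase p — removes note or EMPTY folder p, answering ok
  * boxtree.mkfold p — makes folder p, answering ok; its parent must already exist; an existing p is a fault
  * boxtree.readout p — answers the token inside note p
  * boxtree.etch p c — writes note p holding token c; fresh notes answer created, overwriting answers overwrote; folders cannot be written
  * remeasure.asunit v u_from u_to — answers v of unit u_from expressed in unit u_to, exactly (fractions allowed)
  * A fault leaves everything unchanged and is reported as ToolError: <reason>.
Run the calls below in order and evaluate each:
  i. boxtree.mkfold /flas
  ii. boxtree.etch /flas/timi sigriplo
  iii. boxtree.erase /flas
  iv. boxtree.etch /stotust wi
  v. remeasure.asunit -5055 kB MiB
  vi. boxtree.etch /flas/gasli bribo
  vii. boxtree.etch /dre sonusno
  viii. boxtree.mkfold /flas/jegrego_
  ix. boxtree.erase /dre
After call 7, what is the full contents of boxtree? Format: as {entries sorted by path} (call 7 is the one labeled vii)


Answer: {dre=sonusno, flas/, flas/gasli=bribo, flas/timi=sigriplo, stotust=wi}

Derivation:
~$ boxtree.mkfold p='/flas'
= ok
~$ boxtree.etch p='/flas/timi' c='sigriplo'
= created
~$ boxtree.erase p='/flas'
= ToolError: not empty
~$ boxtree.etch p='/stotust' c='wi'
= created
~$ remeasure.asunit v='-5055' u_from='kB' u_to='MiB'
= -631875/131072
~$ boxtree.etch p='/flas/gasli' c='bribo'
= created
~$ boxtree.etch p='/dre' c='sonusno'
= created
~$ boxtree.mkfold p='/flas/jegrego_'
= ok
~$ boxtree.erase p='/dre'
= ok


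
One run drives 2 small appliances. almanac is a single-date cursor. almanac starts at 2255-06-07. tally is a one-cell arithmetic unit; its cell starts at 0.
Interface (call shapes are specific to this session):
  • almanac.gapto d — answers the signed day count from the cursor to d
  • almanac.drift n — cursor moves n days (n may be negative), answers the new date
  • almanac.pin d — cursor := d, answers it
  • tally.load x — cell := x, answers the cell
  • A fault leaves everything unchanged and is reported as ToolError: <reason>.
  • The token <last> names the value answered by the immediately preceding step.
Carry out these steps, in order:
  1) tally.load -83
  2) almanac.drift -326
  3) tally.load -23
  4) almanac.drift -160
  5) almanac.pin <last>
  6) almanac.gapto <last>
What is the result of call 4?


Answer: 2254-02-06

Derivation:
;; tally.load(x=-83) => -83
;; almanac.drift(n=-326) => 2254-07-16
;; tally.load(x=-23) => -23
;; almanac.drift(n=-160) => 2254-02-06
;; almanac.pin(d=<last>) => 2254-02-06
;; almanac.gapto(d=<last>) => 0


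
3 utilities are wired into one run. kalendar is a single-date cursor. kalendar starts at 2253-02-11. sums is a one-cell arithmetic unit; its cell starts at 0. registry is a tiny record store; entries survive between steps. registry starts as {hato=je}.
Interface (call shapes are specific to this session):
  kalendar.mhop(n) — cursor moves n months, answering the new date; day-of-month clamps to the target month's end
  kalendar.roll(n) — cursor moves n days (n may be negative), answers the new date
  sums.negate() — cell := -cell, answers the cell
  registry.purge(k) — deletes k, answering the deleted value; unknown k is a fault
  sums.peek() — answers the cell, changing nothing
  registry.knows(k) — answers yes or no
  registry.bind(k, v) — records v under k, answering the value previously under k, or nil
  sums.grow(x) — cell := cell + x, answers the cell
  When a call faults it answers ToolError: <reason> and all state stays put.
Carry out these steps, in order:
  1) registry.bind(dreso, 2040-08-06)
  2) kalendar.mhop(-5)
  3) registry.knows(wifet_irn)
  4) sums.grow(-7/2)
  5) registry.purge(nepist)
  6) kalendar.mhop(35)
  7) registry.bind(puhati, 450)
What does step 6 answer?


Answer: 2255-08-11

Derivation:
% bind dreso 2040-08-06
  nil
% mhop -5
  2252-09-11
% knows wifet_irn
  no
% grow -7/2
  -7/2
% purge nepist
  ToolError: no such key nepist
% mhop 35
  2255-08-11
% bind puhati 450
  nil


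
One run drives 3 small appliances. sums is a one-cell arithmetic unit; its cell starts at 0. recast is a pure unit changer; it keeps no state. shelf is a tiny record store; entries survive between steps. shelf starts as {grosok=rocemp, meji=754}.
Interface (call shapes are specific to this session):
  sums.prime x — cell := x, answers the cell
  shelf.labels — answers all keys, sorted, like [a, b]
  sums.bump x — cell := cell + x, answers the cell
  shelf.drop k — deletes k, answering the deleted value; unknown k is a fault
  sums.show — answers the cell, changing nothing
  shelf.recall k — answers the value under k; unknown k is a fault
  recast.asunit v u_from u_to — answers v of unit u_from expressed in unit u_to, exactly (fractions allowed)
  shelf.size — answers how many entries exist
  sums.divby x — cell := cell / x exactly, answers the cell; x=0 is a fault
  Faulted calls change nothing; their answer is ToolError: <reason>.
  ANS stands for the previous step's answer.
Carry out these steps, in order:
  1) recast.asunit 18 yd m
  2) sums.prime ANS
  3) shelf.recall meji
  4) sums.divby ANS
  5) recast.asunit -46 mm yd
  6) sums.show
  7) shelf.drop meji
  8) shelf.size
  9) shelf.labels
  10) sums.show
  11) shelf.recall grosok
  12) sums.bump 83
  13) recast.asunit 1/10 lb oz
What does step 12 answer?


→ recast.asunit(v: 18, u_from: yd, u_to: m)
← 10287/625
→ sums.prime(x: ANS)
← 10287/625
→ shelf.recall(k: meji)
← 754
→ sums.divby(x: ANS)
← 10287/471250
→ recast.asunit(v: -46, u_from: mm, u_to: yd)
← -115/2286
→ sums.show()
← 10287/471250
→ shelf.drop(k: meji)
← 754
→ shelf.size()
← 1
→ shelf.labels()
← [grosok]
→ sums.show()
← 10287/471250
→ shelf.recall(k: grosok)
← rocemp
→ sums.bump(x: 83)
← 39124037/471250
→ recast.asunit(v: 1/10, u_from: lb, u_to: oz)
← 8/5

Answer: 39124037/471250


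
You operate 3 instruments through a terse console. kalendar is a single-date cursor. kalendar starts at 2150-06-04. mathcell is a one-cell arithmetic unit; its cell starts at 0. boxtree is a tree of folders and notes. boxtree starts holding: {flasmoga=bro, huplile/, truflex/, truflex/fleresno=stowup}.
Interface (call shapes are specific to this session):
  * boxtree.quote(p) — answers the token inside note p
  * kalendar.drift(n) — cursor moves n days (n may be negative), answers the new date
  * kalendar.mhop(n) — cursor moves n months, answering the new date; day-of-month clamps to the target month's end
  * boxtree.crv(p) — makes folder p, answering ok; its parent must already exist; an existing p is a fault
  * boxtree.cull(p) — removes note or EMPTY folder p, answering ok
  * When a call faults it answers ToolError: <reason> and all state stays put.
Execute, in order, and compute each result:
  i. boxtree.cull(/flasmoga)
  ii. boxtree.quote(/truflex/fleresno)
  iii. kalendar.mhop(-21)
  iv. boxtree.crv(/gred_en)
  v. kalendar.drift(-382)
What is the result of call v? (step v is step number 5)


Answer: 2147-08-19

Derivation:
[in] boxtree.cull p='/flasmoga'
:: ok
[in] boxtree.quote p='/truflex/fleresno'
:: stowup
[in] kalendar.mhop n='-21'
:: 2148-09-04
[in] boxtree.crv p='/gred_en'
:: ok
[in] kalendar.drift n='-382'
:: 2147-08-19


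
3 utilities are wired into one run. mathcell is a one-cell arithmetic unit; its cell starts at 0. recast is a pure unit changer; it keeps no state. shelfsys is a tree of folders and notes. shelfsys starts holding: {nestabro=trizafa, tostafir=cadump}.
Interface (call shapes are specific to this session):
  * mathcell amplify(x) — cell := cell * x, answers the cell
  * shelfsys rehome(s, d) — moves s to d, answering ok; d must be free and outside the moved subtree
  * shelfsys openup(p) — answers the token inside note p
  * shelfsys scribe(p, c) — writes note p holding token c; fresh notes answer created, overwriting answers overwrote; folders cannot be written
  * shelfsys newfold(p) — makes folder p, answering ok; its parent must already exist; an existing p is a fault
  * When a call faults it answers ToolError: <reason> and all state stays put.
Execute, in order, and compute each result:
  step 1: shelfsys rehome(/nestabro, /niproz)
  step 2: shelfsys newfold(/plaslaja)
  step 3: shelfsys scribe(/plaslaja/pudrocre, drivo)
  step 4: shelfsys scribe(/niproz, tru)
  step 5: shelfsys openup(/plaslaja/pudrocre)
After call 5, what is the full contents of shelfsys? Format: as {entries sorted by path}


Answer: {niproz=tru, plaslaja/, plaslaja/pudrocre=drivo, tostafir=cadump}

Derivation:
# shelfsys rehome(s: /nestabro, d: /niproz) -> ok
# shelfsys newfold(p: /plaslaja) -> ok
# shelfsys scribe(p: /plaslaja/pudrocre, c: drivo) -> created
# shelfsys scribe(p: /niproz, c: tru) -> overwrote
# shelfsys openup(p: /plaslaja/pudrocre) -> drivo


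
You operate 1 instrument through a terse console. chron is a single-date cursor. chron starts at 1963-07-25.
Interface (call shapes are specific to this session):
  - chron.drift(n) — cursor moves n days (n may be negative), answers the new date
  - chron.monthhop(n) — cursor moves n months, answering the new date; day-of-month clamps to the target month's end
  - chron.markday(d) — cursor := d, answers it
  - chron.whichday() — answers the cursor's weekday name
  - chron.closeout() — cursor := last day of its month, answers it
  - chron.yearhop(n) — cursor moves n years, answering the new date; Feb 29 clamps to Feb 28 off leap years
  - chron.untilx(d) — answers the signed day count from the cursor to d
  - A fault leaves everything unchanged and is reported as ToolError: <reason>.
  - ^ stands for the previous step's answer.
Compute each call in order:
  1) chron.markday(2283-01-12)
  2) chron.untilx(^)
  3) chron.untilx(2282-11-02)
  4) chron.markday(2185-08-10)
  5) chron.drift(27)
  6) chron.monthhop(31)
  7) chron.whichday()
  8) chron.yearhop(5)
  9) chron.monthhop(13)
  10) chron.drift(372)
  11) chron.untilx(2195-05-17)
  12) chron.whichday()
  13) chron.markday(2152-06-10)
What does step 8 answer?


Answer: 2193-04-06

Derivation:
I use chron.markday(d→2283-01-12), → 2283-01-12.
I run chron.untilx(d→^), yielding 0.
Invoking chron.untilx(d→2282-11-02), — result: -71.
I try chron.markday(d→2185-08-10), and observe 2185-08-10.
I run chron.drift(n→27): 2185-09-06.
Now I run chron.monthhop(n→31), giving 2188-04-06.
I run chron.whichday(), and see Sunday.
Using chron.yearhop(n→5), and see 2193-04-06.
I use chron.monthhop(n→13), → 2194-05-06.
Using chron.drift(n→372), — result: 2195-05-13.
Then chron.untilx(d→2195-05-17): 4.
Next I call chron.whichday, which returns Wednesday.
I run chron.markday(d→2152-06-10), giving 2152-06-10.


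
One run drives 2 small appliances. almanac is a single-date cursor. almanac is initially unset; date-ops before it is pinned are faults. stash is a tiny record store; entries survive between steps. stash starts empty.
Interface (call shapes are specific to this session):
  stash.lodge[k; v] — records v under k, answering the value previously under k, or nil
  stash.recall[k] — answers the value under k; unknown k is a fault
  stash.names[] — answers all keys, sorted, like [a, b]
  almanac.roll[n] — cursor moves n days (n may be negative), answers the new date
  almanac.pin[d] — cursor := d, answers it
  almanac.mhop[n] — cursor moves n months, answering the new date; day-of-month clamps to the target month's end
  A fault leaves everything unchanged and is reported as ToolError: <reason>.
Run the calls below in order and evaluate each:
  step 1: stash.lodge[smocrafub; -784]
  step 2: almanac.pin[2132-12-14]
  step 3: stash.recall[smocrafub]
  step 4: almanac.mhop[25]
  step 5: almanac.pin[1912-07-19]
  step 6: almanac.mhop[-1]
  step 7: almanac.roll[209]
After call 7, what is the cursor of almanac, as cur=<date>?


Answer: cur=1913-01-14

Derivation:
>>> lodge k→smocrafub v→-784
  nil
>>> pin d→2132-12-14
  2132-12-14
>>> recall k→smocrafub
  -784
>>> mhop n→25
  2135-01-14
>>> pin d→1912-07-19
  1912-07-19
>>> mhop n→-1
  1912-06-19
>>> roll n→209
  1913-01-14


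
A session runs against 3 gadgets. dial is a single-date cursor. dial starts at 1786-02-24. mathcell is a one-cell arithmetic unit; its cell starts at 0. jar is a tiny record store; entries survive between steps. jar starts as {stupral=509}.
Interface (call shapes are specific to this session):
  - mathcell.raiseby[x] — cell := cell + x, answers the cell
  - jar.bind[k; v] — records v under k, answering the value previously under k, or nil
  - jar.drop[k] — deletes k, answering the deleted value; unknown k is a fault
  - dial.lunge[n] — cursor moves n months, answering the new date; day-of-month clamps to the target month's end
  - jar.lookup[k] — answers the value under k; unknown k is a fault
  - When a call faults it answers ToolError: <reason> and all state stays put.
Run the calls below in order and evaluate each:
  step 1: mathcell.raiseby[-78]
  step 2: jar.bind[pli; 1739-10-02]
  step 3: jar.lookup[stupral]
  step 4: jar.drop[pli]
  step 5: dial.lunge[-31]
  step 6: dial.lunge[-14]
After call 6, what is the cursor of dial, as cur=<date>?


Answer: cur=1782-05-24

Derivation:
% raiseby -78
[out] -78
% bind pli 1739-10-02
[out] nil
% lookup stupral
[out] 509
% drop pli
[out] 1739-10-02
% lunge -31
[out] 1783-07-24
% lunge -14
[out] 1782-05-24


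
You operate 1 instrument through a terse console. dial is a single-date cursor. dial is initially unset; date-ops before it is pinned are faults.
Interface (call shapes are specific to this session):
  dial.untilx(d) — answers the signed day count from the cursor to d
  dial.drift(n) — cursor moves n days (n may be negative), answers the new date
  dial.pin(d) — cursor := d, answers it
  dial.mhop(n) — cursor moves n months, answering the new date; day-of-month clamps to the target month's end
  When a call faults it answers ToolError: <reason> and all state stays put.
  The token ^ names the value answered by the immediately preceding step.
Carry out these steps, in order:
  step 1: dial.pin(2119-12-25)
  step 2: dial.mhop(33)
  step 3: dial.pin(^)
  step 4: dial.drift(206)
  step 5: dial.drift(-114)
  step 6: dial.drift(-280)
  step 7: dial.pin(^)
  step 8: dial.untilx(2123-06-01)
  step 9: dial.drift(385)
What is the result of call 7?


Answer: 2122-03-21

Derivation:
~$ dial.pin d: 2119-12-25
= 2119-12-25
~$ dial.mhop n: 33
= 2122-09-25
~$ dial.pin d: ^
= 2122-09-25
~$ dial.drift n: 206
= 2123-04-19
~$ dial.drift n: -114
= 2122-12-26
~$ dial.drift n: -280
= 2122-03-21
~$ dial.pin d: ^
= 2122-03-21
~$ dial.untilx d: 2123-06-01
= 437
~$ dial.drift n: 385
= 2123-04-10


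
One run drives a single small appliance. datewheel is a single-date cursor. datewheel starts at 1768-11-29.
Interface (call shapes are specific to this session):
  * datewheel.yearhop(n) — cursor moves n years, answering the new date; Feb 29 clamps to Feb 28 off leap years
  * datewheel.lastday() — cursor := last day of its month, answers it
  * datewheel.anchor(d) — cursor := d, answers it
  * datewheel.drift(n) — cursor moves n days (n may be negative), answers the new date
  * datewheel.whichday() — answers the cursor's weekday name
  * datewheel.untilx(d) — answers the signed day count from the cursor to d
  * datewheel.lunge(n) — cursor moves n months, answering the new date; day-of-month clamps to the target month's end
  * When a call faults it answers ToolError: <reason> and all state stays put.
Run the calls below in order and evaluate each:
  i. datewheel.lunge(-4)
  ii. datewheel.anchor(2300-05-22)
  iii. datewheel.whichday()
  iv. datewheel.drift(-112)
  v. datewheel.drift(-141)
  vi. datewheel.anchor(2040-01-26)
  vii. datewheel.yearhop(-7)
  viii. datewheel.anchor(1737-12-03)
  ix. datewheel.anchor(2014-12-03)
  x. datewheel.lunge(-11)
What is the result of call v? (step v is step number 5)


Do: datewheel.lunge[n=-4]
See: 1768-07-29
Do: datewheel.anchor[d=2300-05-22]
See: 2300-05-22
Do: datewheel.whichday[]
See: Tuesday
Do: datewheel.drift[n=-112]
See: 2300-01-30
Do: datewheel.drift[n=-141]
See: 2299-09-11
Do: datewheel.anchor[d=2040-01-26]
See: 2040-01-26
Do: datewheel.yearhop[n=-7]
See: 2033-01-26
Do: datewheel.anchor[d=1737-12-03]
See: 1737-12-03
Do: datewheel.anchor[d=2014-12-03]
See: 2014-12-03
Do: datewheel.lunge[n=-11]
See: 2014-01-03

Answer: 2299-09-11


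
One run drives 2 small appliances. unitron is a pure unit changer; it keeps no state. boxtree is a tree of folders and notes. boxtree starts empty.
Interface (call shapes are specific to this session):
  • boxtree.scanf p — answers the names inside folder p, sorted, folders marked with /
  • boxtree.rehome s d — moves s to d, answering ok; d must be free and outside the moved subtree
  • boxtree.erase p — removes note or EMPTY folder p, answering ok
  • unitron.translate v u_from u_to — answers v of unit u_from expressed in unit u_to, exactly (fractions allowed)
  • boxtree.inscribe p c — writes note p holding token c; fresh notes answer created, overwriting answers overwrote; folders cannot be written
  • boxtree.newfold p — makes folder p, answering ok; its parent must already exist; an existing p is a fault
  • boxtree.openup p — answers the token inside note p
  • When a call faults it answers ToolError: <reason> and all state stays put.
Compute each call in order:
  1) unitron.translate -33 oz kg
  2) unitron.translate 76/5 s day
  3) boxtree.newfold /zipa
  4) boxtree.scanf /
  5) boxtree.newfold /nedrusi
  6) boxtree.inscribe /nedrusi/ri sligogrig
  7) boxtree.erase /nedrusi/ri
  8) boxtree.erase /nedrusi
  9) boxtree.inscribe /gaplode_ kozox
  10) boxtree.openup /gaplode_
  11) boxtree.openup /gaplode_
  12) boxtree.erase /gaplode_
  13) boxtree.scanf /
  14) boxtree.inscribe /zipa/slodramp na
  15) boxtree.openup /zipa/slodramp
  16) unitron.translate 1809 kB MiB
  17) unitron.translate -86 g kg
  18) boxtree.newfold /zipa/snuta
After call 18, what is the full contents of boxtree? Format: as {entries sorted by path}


> translate -33 oz kg
[out] -1496854821/1600000000
> translate 76/5 s day
[out] 19/108000
> newfold /zipa
[out] ok
> scanf /
[out] [zipa/]
> newfold /nedrusi
[out] ok
> inscribe /nedrusi/ri sligogrig
[out] created
> erase /nedrusi/ri
[out] ok
> erase /nedrusi
[out] ok
> inscribe /gaplode_ kozox
[out] created
> openup /gaplode_
[out] kozox
> openup /gaplode_
[out] kozox
> erase /gaplode_
[out] ok
> scanf /
[out] [zipa/]
> inscribe /zipa/slodramp na
[out] created
> openup /zipa/slodramp
[out] na
> translate 1809 kB MiB
[out] 226125/131072
> translate -86 g kg
[out] -43/500
> newfold /zipa/snuta
[out] ok

Answer: {zipa/, zipa/slodramp=na, zipa/snuta/}


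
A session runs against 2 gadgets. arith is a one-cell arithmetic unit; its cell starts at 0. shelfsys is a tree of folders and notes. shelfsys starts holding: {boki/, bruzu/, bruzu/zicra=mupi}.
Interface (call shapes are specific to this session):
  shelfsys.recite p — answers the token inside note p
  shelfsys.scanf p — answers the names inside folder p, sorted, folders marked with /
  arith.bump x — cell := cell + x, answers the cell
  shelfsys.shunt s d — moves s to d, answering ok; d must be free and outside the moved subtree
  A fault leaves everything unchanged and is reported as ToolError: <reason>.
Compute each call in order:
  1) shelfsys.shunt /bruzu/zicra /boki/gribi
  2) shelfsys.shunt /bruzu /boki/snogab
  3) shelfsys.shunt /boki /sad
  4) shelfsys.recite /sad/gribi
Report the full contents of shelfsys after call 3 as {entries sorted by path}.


>>> shunt /bruzu/zicra /boki/gribi
[out] ok
>>> shunt /bruzu /boki/snogab
[out] ok
>>> shunt /boki /sad
[out] ok
>>> recite /sad/gribi
[out] mupi

Answer: {sad/, sad/gribi=mupi, sad/snogab/}


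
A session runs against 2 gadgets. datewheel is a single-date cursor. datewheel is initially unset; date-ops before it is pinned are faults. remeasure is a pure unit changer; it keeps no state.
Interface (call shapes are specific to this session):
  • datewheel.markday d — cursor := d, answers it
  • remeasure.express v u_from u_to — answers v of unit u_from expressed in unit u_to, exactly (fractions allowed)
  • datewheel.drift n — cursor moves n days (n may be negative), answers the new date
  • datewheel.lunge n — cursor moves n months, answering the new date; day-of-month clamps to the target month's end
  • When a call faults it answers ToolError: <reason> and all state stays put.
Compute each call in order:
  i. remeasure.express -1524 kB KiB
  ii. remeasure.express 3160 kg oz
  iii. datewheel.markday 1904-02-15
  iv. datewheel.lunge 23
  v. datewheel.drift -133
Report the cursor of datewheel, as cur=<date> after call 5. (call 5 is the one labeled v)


Answer: cur=1905-09-04

Derivation:
! 1. remeasure.express(v='-1524', u_from='kB', u_to='KiB') ~> -47625/32
! 2. remeasure.express(v='3160', u_from='kg', u_to='oz') ~> 5056000000000/45359237
! 3. datewheel.markday(d='1904-02-15') ~> 1904-02-15
! 4. datewheel.lunge(n='23') ~> 1906-01-15
! 5. datewheel.drift(n='-133') ~> 1905-09-04


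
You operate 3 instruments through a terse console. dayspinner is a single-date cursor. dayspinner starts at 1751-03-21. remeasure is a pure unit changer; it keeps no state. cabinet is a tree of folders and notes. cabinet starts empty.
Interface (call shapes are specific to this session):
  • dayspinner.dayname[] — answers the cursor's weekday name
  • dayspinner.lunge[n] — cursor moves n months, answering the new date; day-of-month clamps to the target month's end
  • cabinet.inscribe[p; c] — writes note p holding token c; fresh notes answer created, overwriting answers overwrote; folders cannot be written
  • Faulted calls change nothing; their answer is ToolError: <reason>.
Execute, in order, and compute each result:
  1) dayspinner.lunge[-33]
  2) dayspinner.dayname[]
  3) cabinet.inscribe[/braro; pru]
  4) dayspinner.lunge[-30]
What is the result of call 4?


Answer: 1745-12-21

Derivation:
==> lunge(n='-33')
<== 1748-06-21
==> dayname()
<== Friday
==> inscribe(p='/braro', c='pru')
<== created
==> lunge(n='-30')
<== 1745-12-21


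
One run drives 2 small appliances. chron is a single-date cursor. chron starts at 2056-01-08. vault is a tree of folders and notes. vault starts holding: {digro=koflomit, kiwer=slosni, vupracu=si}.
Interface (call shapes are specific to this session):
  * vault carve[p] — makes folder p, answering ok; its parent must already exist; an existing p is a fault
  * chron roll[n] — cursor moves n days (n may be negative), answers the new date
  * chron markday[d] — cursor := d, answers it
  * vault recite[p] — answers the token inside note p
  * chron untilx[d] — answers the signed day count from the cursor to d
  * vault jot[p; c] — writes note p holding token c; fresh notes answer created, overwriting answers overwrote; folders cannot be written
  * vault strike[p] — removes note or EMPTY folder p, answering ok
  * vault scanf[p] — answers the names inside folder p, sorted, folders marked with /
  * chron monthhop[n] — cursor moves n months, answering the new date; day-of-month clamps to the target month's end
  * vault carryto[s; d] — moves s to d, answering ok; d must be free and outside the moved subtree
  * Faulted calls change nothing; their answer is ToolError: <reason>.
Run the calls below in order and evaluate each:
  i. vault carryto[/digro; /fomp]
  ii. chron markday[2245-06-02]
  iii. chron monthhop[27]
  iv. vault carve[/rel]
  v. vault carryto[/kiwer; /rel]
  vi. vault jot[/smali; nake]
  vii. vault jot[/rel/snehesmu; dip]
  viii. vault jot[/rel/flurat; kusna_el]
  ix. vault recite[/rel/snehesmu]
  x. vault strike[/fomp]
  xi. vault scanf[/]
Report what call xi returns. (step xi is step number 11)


Answer: [kiwer, rel/, smali, vupracu]

Derivation:
~$ vault carryto s: /digro d: /fomp
  ok
~$ chron markday d: 2245-06-02
  2245-06-02
~$ chron monthhop n: 27
  2247-09-02
~$ vault carve p: /rel
  ok
~$ vault carryto s: /kiwer d: /rel
  ToolError: exists
~$ vault jot p: /smali c: nake
  created
~$ vault jot p: /rel/snehesmu c: dip
  created
~$ vault jot p: /rel/flurat c: kusna_el
  created
~$ vault recite p: /rel/snehesmu
  dip
~$ vault strike p: /fomp
  ok
~$ vault scanf p: /
  [kiwer, rel/, smali, vupracu]


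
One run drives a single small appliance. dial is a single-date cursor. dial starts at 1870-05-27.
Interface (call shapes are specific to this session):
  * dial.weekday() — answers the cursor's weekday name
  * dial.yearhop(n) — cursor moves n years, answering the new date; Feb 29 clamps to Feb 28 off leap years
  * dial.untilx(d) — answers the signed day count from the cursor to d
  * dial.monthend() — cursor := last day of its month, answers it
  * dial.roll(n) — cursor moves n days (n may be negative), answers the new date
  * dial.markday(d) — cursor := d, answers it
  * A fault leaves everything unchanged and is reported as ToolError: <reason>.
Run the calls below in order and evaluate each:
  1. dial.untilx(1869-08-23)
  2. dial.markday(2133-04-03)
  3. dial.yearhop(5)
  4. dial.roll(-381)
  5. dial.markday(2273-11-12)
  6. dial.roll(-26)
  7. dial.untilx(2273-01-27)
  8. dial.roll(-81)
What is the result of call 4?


Answer: 2137-03-18

Derivation:
$ dial.untilx d: 1869-08-23
:: -277
$ dial.markday d: 2133-04-03
:: 2133-04-03
$ dial.yearhop n: 5
:: 2138-04-03
$ dial.roll n: -381
:: 2137-03-18
$ dial.markday d: 2273-11-12
:: 2273-11-12
$ dial.roll n: -26
:: 2273-10-17
$ dial.untilx d: 2273-01-27
:: -263
$ dial.roll n: -81
:: 2273-07-28


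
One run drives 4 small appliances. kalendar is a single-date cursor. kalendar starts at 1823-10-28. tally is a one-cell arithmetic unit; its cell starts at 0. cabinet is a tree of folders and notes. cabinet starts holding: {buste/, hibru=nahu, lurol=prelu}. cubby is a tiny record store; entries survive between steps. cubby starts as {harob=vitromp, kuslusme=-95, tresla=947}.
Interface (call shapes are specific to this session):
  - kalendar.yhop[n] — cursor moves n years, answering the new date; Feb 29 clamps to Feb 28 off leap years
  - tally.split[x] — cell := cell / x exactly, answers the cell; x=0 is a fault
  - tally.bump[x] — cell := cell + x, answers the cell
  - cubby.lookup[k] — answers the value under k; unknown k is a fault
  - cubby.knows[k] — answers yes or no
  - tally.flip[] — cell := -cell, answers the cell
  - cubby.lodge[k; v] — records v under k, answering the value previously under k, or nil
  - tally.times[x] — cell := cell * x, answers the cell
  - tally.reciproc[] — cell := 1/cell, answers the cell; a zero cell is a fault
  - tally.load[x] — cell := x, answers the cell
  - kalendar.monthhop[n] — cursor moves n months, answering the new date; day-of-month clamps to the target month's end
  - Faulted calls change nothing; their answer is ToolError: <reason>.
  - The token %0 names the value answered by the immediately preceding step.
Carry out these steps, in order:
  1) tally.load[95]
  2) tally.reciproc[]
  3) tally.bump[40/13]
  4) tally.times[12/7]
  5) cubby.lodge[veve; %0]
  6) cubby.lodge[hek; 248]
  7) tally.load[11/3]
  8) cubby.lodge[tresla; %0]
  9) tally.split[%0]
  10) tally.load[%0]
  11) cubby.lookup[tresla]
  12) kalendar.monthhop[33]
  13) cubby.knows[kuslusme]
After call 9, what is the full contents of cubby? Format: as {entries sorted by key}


·→ tally.load(x='95')
·← 95
·→ tally.reciproc()
·← 1/95
·→ tally.bump(x='40/13')
·← 3813/1235
·→ tally.times(x='12/7')
·← 45756/8645
·→ cubby.lodge(k='veve', v='%0')
·← nil
·→ cubby.lodge(k='hek', v='248')
·← nil
·→ tally.load(x='11/3')
·← 11/3
·→ cubby.lodge(k='tresla', v='%0')
·← 947
·→ tally.split(x='%0')
·← 11/2841
·→ tally.load(x='%0')
·← 11/2841
·→ cubby.lookup(k='tresla')
·← 11/3
·→ kalendar.monthhop(n='33')
·← 1826-07-28
·→ cubby.knows(k='kuslusme')
·← yes

Answer: {harob=vitromp, hek=248, kuslusme=-95, tresla=11/3, veve=45756/8645}


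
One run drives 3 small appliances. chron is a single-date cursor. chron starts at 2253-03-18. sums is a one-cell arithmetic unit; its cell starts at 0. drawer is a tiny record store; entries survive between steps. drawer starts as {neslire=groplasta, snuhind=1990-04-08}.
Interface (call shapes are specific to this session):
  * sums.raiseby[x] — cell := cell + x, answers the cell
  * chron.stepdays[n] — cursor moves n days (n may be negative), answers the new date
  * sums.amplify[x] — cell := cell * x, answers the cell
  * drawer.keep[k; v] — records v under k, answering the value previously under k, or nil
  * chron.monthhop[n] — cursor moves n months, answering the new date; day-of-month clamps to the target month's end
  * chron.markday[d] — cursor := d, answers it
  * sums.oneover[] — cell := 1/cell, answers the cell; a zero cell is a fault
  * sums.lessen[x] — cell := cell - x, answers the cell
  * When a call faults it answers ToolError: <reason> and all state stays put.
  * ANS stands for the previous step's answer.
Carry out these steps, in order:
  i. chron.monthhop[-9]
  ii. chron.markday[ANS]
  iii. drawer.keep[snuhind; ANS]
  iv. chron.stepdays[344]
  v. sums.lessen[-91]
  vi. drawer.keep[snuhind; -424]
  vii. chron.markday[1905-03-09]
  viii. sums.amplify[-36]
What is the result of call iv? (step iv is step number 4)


Answer: 2253-05-28

Derivation:
·→ monthhop(n: -9)
·← 2252-06-18
·→ markday(d: ANS)
·← 2252-06-18
·→ keep(k: snuhind, v: ANS)
·← 1990-04-08
·→ stepdays(n: 344)
·← 2253-05-28
·→ lessen(x: -91)
·← 91
·→ keep(k: snuhind, v: -424)
·← 2252-06-18
·→ markday(d: 1905-03-09)
·← 1905-03-09
·→ amplify(x: -36)
·← -3276


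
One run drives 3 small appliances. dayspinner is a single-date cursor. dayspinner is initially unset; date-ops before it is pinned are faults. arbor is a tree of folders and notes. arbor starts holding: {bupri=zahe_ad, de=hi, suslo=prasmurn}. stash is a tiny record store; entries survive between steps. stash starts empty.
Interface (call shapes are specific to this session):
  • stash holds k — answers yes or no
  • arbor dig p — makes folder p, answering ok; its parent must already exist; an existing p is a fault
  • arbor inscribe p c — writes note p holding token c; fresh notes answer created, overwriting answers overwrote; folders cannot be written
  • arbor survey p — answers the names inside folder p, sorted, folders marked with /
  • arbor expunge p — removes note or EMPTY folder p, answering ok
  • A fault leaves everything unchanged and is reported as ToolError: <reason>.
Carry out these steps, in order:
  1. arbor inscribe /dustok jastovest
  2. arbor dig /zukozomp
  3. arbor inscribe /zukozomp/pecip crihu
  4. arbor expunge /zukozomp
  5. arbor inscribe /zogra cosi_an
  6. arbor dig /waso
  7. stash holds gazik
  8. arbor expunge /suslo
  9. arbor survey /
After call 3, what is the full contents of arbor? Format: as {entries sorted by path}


Answer: {bupri=zahe_ad, de=hi, dustok=jastovest, suslo=prasmurn, zukozomp/, zukozomp/pecip=crihu}

Derivation:
! 1. arbor inscribe(p=/dustok, c=jastovest) == created
! 2. arbor dig(p=/zukozomp) == ok
! 3. arbor inscribe(p=/zukozomp/pecip, c=crihu) == created
! 4. arbor expunge(p=/zukozomp) == ToolError: not empty
! 5. arbor inscribe(p=/zogra, c=cosi_an) == created
! 6. arbor dig(p=/waso) == ok
! 7. stash holds(k=gazik) == no
! 8. arbor expunge(p=/suslo) == ok
! 9. arbor survey(p=/) == [bupri, de, dustok, waso/, zogra, zukozomp/]
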